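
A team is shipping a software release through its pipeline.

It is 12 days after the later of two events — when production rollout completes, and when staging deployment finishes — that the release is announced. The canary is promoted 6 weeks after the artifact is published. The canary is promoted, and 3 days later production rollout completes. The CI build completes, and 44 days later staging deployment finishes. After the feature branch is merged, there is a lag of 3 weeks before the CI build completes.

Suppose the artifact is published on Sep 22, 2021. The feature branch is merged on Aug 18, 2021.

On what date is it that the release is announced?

The artifact is published: Sep 22, 2021.
The canary is promoted: Sep 22, 2021 + 6 weeks = Nov 3, 2021.
Production rollout completes: Nov 3, 2021 + 3 days = Nov 6, 2021.
The feature branch is merged: Aug 18, 2021.
The CI build completes: Aug 18, 2021 + 3 weeks = Sep 8, 2021.
Staging deployment finishes: Sep 8, 2021 + 44 days = Oct 22, 2021.
Both prerequisites met — production rollout completes (Nov 6, 2021), staging deployment finishes (Oct 22, 2021); the later is Nov 6, 2021.
The release is announced: Nov 6, 2021 + 12 days = Nov 18, 2021.

Nov 18, 2021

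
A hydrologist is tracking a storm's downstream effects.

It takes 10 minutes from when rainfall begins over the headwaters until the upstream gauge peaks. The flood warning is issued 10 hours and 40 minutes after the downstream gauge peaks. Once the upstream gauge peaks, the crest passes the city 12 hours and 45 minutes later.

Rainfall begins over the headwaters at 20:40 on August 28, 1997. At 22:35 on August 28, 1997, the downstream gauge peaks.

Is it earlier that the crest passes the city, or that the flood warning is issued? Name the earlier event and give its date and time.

Rainfall begins over the headwaters: 20:40 Aug 28, 1997.
The upstream gauge peaks: 20:40 Aug 28, 1997 + 10m = 20:50 Aug 28, 1997.
The crest passes the city: 20:50 Aug 28, 1997 + 12h45m = 09:35 Aug 29, 1997.
The downstream gauge peaks: 22:35 Aug 28, 1997.
The flood warning is issued: 22:35 Aug 28, 1997 + 10h40m = 09:15 Aug 29, 1997.
Comparing: the crest passes the city at 09:35 Aug 29, 1997 vs the flood warning is issued at 09:15 Aug 29, 1997. Earlier: the flood warning is issued.

The flood warning is issued — 09:15 on August 29, 1997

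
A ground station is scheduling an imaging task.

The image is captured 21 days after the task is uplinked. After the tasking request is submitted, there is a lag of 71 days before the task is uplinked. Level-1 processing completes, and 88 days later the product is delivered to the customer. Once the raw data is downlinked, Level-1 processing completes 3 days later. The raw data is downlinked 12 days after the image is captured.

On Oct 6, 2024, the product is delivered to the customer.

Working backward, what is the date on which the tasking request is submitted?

Mar 25, 2024

The product is delivered to the customer: Oct 6, 2024.
Level-1 processing completes: Oct 6, 2024 − 88 days = Jul 10, 2024.
The raw data is downlinked: Jul 10, 2024 − 3 days = Jul 7, 2024.
The image is captured: Jul 7, 2024 − 12 days = Jun 25, 2024.
The task is uplinked: Jun 25, 2024 − 21 days = Jun 4, 2024.
The tasking request is submitted: Jun 4, 2024 − 71 days = Mar 25, 2024.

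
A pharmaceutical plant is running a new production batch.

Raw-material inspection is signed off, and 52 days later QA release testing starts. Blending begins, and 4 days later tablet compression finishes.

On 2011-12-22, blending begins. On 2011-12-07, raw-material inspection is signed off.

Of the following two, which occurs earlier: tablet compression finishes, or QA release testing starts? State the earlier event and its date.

Tablet compression finishes — 2011-12-26

Blending begins: Dec 22, 2011.
Tablet compression finishes: Dec 22, 2011 + 4 days = Dec 26, 2011.
Raw-material inspection is signed off: Dec 7, 2011.
QA release testing starts: Dec 7, 2011 + 52 days = Jan 28, 2012.
Comparing: tablet compression finishes on Dec 26, 2011 vs QA release testing starts on Jan 28, 2012. Earlier: tablet compression finishes.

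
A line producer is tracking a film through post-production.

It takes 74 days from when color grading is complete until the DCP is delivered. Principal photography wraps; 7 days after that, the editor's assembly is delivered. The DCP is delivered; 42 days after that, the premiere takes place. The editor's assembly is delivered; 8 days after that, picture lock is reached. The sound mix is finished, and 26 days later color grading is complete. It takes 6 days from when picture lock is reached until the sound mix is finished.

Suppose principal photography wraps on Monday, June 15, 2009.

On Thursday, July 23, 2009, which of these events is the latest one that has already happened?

The sound mix is finished

Principal photography wraps: Jun 15, 2009.
The editor's assembly is delivered: Jun 15, 2009 + 7 days = Jun 22, 2009.
Picture lock is reached: Jun 22, 2009 + 8 days = Jun 30, 2009.
The sound mix is finished: Jun 30, 2009 + 6 days = Jul 6, 2009.
Color grading is complete: Jul 6, 2009 + 26 days = Aug 1, 2009.
The DCP is delivered: Aug 1, 2009 + 74 days = Oct 14, 2009.
The premiere takes place: Oct 14, 2009 + 42 days = Nov 25, 2009.
Jul 23, 2009 falls between when the sound mix is finished (Jul 6, 2009) and when color grading is complete (Aug 1, 2009).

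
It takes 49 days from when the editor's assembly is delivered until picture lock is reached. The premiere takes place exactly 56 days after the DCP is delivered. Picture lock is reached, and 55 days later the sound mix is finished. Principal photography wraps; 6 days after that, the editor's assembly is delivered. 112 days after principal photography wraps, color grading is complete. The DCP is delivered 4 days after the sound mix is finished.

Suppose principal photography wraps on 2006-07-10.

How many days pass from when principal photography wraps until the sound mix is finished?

Causal path: principal photography wraps → the editor's assembly is delivered → picture lock is reached → the sound mix is finished.
Total delay along the path: 6 + 49 + 55 = 110 days.

110 days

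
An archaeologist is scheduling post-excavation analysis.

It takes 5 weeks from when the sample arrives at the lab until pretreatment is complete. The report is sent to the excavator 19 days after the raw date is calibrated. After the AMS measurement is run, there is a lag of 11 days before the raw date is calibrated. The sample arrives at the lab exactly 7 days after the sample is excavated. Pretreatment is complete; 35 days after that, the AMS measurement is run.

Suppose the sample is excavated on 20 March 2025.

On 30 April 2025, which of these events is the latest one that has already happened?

The sample arrives at the lab

The sample is excavated: Mar 20, 2025.
The sample arrives at the lab: Mar 20, 2025 + 7 days = Mar 27, 2025.
Pretreatment is complete: Mar 27, 2025 + 5 weeks = May 1, 2025.
The AMS measurement is run: May 1, 2025 + 35 days = Jun 5, 2025.
The raw date is calibrated: Jun 5, 2025 + 11 days = Jun 16, 2025.
The report is sent to the excavator: Jun 16, 2025 + 19 days = Jul 5, 2025.
Apr 30, 2025 falls between when the sample arrives at the lab (Mar 27, 2025) and when pretreatment is complete (May 1, 2025).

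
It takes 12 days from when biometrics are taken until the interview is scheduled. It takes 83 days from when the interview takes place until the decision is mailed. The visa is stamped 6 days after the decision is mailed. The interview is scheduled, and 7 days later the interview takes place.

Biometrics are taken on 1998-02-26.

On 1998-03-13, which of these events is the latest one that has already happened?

The interview is scheduled

Biometrics are taken: Feb 26, 1998.
The interview is scheduled: Feb 26, 1998 + 12 days = Mar 10, 1998.
The interview takes place: Mar 10, 1998 + 7 days = Mar 17, 1998.
The decision is mailed: Mar 17, 1998 + 83 days = Jun 8, 1998.
The visa is stamped: Jun 8, 1998 + 6 days = Jun 14, 1998.
Mar 13, 1998 falls between when the interview is scheduled (Mar 10, 1998) and when the interview takes place (Mar 17, 1998).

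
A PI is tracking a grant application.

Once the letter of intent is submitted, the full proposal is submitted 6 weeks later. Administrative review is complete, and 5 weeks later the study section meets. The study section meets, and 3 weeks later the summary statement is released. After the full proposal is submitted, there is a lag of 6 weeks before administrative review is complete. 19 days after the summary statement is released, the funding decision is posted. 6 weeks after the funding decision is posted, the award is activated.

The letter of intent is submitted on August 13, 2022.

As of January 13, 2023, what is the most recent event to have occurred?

The letter of intent is submitted: Aug 13, 2022.
The full proposal is submitted: Aug 13, 2022 + 6 weeks = Sep 24, 2022.
Administrative review is complete: Sep 24, 2022 + 6 weeks = Nov 5, 2022.
The study section meets: Nov 5, 2022 + 5 weeks = Dec 10, 2022.
The summary statement is released: Dec 10, 2022 + 3 weeks = Dec 31, 2022.
The funding decision is posted: Dec 31, 2022 + 19 days = Jan 19, 2023.
The award is activated: Jan 19, 2023 + 6 weeks = Mar 2, 2023.
Jan 13, 2023 falls between when the summary statement is released (Dec 31, 2022) and when the funding decision is posted (Jan 19, 2023).

The summary statement is released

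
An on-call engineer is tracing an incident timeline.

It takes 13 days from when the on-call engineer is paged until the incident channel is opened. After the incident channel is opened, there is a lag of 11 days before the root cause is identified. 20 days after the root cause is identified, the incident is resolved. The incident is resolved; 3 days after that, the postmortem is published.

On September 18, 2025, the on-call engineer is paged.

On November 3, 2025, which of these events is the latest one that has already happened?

The incident is resolved

The on-call engineer is paged: Sep 18, 2025.
The incident channel is opened: Sep 18, 2025 + 13 days = Oct 1, 2025.
The root cause is identified: Oct 1, 2025 + 11 days = Oct 12, 2025.
The incident is resolved: Oct 12, 2025 + 20 days = Nov 1, 2025.
The postmortem is published: Nov 1, 2025 + 3 days = Nov 4, 2025.
Nov 3, 2025 falls between when the incident is resolved (Nov 1, 2025) and when the postmortem is published (Nov 4, 2025).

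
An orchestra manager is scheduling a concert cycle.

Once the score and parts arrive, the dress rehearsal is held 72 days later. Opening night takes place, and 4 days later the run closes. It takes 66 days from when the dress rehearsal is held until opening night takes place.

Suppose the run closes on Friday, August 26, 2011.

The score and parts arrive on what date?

Wednesday, April 6, 2011

The run closes: Aug 26, 2011.
Opening night takes place: Aug 26, 2011 − 4 days = Aug 22, 2011.
The dress rehearsal is held: Aug 22, 2011 − 66 days = Jun 17, 2011.
The score and parts arrive: Jun 17, 2011 − 72 days = Apr 6, 2011.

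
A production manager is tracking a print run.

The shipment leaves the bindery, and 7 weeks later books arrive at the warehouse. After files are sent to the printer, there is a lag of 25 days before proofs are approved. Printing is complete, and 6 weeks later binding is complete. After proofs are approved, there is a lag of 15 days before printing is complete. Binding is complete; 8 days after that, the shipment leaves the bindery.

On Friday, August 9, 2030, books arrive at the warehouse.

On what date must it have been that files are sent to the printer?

Books arrive at the warehouse: Aug 9, 2030.
The shipment leaves the bindery: Aug 9, 2030 − 7 weeks = Jun 21, 2030.
Binding is complete: Jun 21, 2030 − 8 days = Jun 13, 2030.
Printing is complete: Jun 13, 2030 − 6 weeks = May 2, 2030.
Proofs are approved: May 2, 2030 − 15 days = Apr 17, 2030.
Files are sent to the printer: Apr 17, 2030 − 25 days = Mar 23, 2030.

Saturday, March 23, 2030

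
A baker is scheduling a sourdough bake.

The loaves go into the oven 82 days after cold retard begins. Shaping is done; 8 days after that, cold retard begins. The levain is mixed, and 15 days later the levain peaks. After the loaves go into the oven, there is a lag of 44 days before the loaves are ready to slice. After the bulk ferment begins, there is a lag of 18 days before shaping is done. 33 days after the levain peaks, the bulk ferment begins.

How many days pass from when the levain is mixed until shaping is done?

Causal path: the levain is mixed → the levain peaks → the bulk ferment begins → shaping is done.
Total delay along the path: 15 + 33 + 18 = 66 days.

66 days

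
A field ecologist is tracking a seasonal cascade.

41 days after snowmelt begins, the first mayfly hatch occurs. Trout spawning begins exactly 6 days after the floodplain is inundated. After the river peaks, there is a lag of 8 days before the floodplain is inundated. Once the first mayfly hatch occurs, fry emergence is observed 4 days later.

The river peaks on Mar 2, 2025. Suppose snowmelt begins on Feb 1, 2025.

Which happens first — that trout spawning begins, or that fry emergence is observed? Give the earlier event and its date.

Trout spawning begins — Mar 16, 2025

The river peaks: Mar 2, 2025.
The floodplain is inundated: Mar 2, 2025 + 8 days = Mar 10, 2025.
Trout spawning begins: Mar 10, 2025 + 6 days = Mar 16, 2025.
Snowmelt begins: Feb 1, 2025.
The first mayfly hatch occurs: Feb 1, 2025 + 41 days = Mar 14, 2025.
Fry emergence is observed: Mar 14, 2025 + 4 days = Mar 18, 2025.
Comparing: trout spawning begins on Mar 16, 2025 vs fry emergence is observed on Mar 18, 2025. Earlier: trout spawning begins.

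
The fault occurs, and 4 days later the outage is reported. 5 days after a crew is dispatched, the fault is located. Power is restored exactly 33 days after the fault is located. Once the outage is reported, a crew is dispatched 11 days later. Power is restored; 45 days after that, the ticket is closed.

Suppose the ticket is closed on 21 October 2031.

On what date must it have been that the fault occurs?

15 July 2031

The ticket is closed: Oct 21, 2031.
Power is restored: Oct 21, 2031 − 45 days = Sep 6, 2031.
The fault is located: Sep 6, 2031 − 33 days = Aug 4, 2031.
A crew is dispatched: Aug 4, 2031 − 5 days = Jul 30, 2031.
The outage is reported: Jul 30, 2031 − 11 days = Jul 19, 2031.
The fault occurs: Jul 19, 2031 − 4 days = Jul 15, 2031.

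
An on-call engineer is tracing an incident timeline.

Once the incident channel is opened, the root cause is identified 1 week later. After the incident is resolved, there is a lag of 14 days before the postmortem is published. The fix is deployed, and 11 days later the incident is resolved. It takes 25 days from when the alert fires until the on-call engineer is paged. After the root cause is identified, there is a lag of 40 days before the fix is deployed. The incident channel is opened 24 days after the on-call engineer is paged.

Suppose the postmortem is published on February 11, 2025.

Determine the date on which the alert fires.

The postmortem is published: Feb 11, 2025.
The incident is resolved: Feb 11, 2025 − 14 days = Jan 28, 2025.
The fix is deployed: Jan 28, 2025 − 11 days = Jan 17, 2025.
The root cause is identified: Jan 17, 2025 − 40 days = Dec 8, 2024.
The incident channel is opened: Dec 8, 2024 − 1 week = Dec 1, 2024.
The on-call engineer is paged: Dec 1, 2024 − 24 days = Nov 7, 2024.
The alert fires: Nov 7, 2024 − 25 days = Oct 13, 2024.

October 13, 2024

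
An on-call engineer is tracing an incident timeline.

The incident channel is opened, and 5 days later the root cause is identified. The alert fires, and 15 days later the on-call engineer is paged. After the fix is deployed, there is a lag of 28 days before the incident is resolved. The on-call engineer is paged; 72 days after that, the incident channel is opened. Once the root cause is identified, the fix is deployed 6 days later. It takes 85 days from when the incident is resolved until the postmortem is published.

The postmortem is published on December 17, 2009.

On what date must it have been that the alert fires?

The postmortem is published: Dec 17, 2009.
The incident is resolved: Dec 17, 2009 − 85 days = Sep 23, 2009.
The fix is deployed: Sep 23, 2009 − 28 days = Aug 26, 2009.
The root cause is identified: Aug 26, 2009 − 6 days = Aug 20, 2009.
The incident channel is opened: Aug 20, 2009 − 5 days = Aug 15, 2009.
The on-call engineer is paged: Aug 15, 2009 − 72 days = Jun 4, 2009.
The alert fires: Jun 4, 2009 − 15 days = May 20, 2009.

May 20, 2009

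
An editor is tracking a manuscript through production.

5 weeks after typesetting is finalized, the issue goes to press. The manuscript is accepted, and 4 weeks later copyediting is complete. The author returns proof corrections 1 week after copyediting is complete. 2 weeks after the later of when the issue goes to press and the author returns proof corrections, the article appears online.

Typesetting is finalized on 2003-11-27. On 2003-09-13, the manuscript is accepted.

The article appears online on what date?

Typesetting is finalized: Nov 27, 2003.
The issue goes to press: Nov 27, 2003 + 5 weeks = Jan 1, 2004.
The manuscript is accepted: Sep 13, 2003.
Copyediting is complete: Sep 13, 2003 + 4 weeks = Oct 11, 2003.
The author returns proof corrections: Oct 11, 2003 + 1 week = Oct 18, 2003.
Both prerequisites met — the issue goes to press (Jan 1, 2004), the author returns proof corrections (Oct 18, 2003); the later is Jan 1, 2004.
The article appears online: Jan 1, 2004 + 2 weeks = Jan 15, 2004.

2004-01-15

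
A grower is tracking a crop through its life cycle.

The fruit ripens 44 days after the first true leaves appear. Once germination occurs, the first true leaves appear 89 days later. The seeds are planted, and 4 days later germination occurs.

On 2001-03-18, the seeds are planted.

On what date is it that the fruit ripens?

2001-08-02

The seeds are planted: Mar 18, 2001.
Germination occurs: Mar 18, 2001 + 4 days = Mar 22, 2001.
The first true leaves appear: Mar 22, 2001 + 89 days = Jun 19, 2001.
The fruit ripens: Jun 19, 2001 + 44 days = Aug 2, 2001.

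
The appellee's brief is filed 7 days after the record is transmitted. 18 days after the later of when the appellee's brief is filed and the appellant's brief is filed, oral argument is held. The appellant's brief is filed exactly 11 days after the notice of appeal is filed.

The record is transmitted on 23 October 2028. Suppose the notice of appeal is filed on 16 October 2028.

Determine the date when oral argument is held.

The record is transmitted: Oct 23, 2028.
The appellee's brief is filed: Oct 23, 2028 + 7 days = Oct 30, 2028.
The notice of appeal is filed: Oct 16, 2028.
The appellant's brief is filed: Oct 16, 2028 + 11 days = Oct 27, 2028.
Both prerequisites met — the appellee's brief is filed (Oct 30, 2028), the appellant's brief is filed (Oct 27, 2028); the later is Oct 30, 2028.
Oral argument is held: Oct 30, 2028 + 18 days = Nov 17, 2028.

17 November 2028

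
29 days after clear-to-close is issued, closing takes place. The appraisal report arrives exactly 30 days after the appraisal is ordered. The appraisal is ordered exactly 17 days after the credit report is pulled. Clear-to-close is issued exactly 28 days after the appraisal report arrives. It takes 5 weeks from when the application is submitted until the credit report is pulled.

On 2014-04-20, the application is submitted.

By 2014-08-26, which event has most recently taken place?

The application is submitted: Apr 20, 2014.
The credit report is pulled: Apr 20, 2014 + 5 weeks = May 25, 2014.
The appraisal is ordered: May 25, 2014 + 17 days = Jun 11, 2014.
The appraisal report arrives: Jun 11, 2014 + 30 days = Jul 11, 2014.
Clear-to-close is issued: Jul 11, 2014 + 28 days = Aug 8, 2014.
Closing takes place: Aug 8, 2014 + 29 days = Sep 6, 2014.
Aug 26, 2014 falls between when clear-to-close is issued (Aug 8, 2014) and when closing takes place (Sep 6, 2014).

Clear-to-close is issued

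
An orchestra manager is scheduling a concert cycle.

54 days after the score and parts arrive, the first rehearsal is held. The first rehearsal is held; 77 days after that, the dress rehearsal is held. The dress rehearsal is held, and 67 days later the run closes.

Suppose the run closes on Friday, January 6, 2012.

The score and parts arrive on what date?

Wednesday, June 22, 2011

The run closes: Jan 6, 2012.
The dress rehearsal is held: Jan 6, 2012 − 67 days = Oct 31, 2011.
The first rehearsal is held: Oct 31, 2011 − 77 days = Aug 15, 2011.
The score and parts arrive: Aug 15, 2011 − 54 days = Jun 22, 2011.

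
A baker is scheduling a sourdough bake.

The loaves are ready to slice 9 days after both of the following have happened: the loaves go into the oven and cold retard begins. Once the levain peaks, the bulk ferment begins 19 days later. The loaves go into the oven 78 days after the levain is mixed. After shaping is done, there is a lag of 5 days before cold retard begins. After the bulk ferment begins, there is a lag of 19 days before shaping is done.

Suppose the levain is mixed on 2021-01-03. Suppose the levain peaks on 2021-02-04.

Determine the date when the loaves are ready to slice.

2021-03-31

The levain is mixed: Jan 3, 2021.
The loaves go into the oven: Jan 3, 2021 + 78 days = Mar 22, 2021.
The levain peaks: Feb 4, 2021.
The bulk ferment begins: Feb 4, 2021 + 19 days = Feb 23, 2021.
Shaping is done: Feb 23, 2021 + 19 days = Mar 14, 2021.
Cold retard begins: Mar 14, 2021 + 5 days = Mar 19, 2021.
Both prerequisites met — the loaves go into the oven (Mar 22, 2021), cold retard begins (Mar 19, 2021); the later is Mar 22, 2021.
The loaves are ready to slice: Mar 22, 2021 + 9 days = Mar 31, 2021.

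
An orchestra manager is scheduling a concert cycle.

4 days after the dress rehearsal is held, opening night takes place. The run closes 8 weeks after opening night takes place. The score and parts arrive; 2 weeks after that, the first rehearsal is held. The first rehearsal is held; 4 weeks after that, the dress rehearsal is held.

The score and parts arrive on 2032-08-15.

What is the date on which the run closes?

2032-11-25

The score and parts arrive: Aug 15, 2032.
The first rehearsal is held: Aug 15, 2032 + 2 weeks = Aug 29, 2032.
The dress rehearsal is held: Aug 29, 2032 + 4 weeks = Sep 26, 2032.
Opening night takes place: Sep 26, 2032 + 4 days = Sep 30, 2032.
The run closes: Sep 30, 2032 + 8 weeks = Nov 25, 2032.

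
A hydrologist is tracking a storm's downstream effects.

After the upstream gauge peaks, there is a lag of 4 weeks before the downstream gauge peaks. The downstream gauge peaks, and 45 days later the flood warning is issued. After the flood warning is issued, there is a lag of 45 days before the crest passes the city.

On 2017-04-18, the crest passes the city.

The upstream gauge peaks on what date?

2016-12-21

The crest passes the city: Apr 18, 2017.
The flood warning is issued: Apr 18, 2017 − 45 days = Mar 4, 2017.
The downstream gauge peaks: Mar 4, 2017 − 45 days = Jan 18, 2017.
The upstream gauge peaks: Jan 18, 2017 − 4 weeks = Dec 21, 2016.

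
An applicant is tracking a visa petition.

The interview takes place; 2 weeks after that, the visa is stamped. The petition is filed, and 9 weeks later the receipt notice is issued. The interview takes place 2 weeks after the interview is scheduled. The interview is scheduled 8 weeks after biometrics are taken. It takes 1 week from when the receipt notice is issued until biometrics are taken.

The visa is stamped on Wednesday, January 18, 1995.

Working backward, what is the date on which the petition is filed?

The visa is stamped: Jan 18, 1995.
The interview takes place: Jan 18, 1995 − 2 weeks = Jan 4, 1995.
The interview is scheduled: Jan 4, 1995 − 2 weeks = Dec 21, 1994.
Biometrics are taken: Dec 21, 1994 − 8 weeks = Oct 26, 1994.
The receipt notice is issued: Oct 26, 1994 − 1 week = Oct 19, 1994.
The petition is filed: Oct 19, 1994 − 9 weeks = Aug 17, 1994.

Wednesday, August 17, 1994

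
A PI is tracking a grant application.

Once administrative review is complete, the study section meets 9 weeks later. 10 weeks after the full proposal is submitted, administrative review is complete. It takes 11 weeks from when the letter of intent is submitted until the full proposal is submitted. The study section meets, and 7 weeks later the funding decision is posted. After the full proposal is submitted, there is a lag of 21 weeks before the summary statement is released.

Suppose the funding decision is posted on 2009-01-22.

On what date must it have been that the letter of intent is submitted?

The funding decision is posted: Jan 22, 2009.
The study section meets: Jan 22, 2009 − 7 weeks = Dec 4, 2008.
Administrative review is complete: Dec 4, 2008 − 9 weeks = Oct 2, 2008.
The full proposal is submitted: Oct 2, 2008 − 10 weeks = Jul 24, 2008.
The letter of intent is submitted: Jul 24, 2008 − 11 weeks = May 8, 2008.

2008-05-08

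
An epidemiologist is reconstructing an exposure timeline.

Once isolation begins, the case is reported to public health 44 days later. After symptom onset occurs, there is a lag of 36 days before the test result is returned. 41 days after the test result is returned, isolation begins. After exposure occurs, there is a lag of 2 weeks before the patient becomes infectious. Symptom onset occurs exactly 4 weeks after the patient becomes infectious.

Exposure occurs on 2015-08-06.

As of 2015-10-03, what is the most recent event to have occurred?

Symptom onset occurs

Exposure occurs: Aug 6, 2015.
The patient becomes infectious: Aug 6, 2015 + 2 weeks = Aug 20, 2015.
Symptom onset occurs: Aug 20, 2015 + 4 weeks = Sep 17, 2015.
The test result is returned: Sep 17, 2015 + 36 days = Oct 23, 2015.
Isolation begins: Oct 23, 2015 + 41 days = Dec 3, 2015.
The case is reported to public health: Dec 3, 2015 + 44 days = Jan 16, 2016.
Oct 3, 2015 falls between when symptom onset occurs (Sep 17, 2015) and when the test result is returned (Oct 23, 2015).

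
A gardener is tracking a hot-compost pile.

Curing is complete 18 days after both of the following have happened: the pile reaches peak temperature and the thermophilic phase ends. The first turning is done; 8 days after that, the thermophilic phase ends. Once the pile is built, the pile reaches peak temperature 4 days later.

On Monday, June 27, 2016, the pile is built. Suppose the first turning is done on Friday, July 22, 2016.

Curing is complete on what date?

Wednesday, August 17, 2016

The pile is built: Jun 27, 2016.
The pile reaches peak temperature: Jun 27, 2016 + 4 days = Jul 1, 2016.
The first turning is done: Jul 22, 2016.
The thermophilic phase ends: Jul 22, 2016 + 8 days = Jul 30, 2016.
Both prerequisites met — the pile reaches peak temperature (Jul 1, 2016), the thermophilic phase ends (Jul 30, 2016); the later is Jul 30, 2016.
Curing is complete: Jul 30, 2016 + 18 days = Aug 17, 2016.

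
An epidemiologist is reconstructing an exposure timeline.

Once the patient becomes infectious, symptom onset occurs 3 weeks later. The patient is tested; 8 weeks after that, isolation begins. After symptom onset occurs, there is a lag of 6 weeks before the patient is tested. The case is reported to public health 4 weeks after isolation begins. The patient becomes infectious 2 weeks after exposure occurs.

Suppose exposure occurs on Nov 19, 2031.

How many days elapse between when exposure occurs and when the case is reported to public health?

161 days

Causal path: exposure occurs → the patient becomes infectious → symptom onset occurs → the patient is tested → isolation begins → the case is reported to public health.
Total delay along the path: 2 + 3 + 6 + 8 + 4 weeks = 23 weeks = 161 days.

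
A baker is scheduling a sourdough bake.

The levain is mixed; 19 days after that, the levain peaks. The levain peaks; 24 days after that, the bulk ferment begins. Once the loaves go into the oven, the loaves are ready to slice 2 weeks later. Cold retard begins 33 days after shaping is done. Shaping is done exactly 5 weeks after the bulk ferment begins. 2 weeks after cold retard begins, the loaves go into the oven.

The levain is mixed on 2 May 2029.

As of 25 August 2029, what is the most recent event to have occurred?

The levain is mixed: May 2, 2029.
The levain peaks: May 2, 2029 + 19 days = May 21, 2029.
The bulk ferment begins: May 21, 2029 + 24 days = Jun 14, 2029.
Shaping is done: Jun 14, 2029 + 5 weeks = Jul 19, 2029.
Cold retard begins: Jul 19, 2029 + 33 days = Aug 21, 2029.
The loaves go into the oven: Aug 21, 2029 + 2 weeks = Sep 4, 2029.
The loaves are ready to slice: Sep 4, 2029 + 2 weeks = Sep 18, 2029.
Aug 25, 2029 falls between when cold retard begins (Aug 21, 2029) and when the loaves go into the oven (Sep 4, 2029).

Cold retard begins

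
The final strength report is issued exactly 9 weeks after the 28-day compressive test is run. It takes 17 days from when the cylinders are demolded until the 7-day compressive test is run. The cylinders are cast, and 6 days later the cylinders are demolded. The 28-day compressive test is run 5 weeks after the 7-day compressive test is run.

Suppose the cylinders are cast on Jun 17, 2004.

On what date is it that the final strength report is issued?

The cylinders are cast: Jun 17, 2004.
The cylinders are demolded: Jun 17, 2004 + 6 days = Jun 23, 2004.
The 7-day compressive test is run: Jun 23, 2004 + 17 days = Jul 10, 2004.
The 28-day compressive test is run: Jul 10, 2004 + 5 weeks = Aug 14, 2004.
The final strength report is issued: Aug 14, 2004 + 9 weeks = Oct 16, 2004.

Oct 16, 2004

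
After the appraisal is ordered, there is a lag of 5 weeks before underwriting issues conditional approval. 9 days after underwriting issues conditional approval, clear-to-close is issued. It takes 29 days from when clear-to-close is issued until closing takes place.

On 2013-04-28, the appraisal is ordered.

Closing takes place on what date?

2013-07-10

The appraisal is ordered: Apr 28, 2013.
Underwriting issues conditional approval: Apr 28, 2013 + 5 weeks = Jun 2, 2013.
Clear-to-close is issued: Jun 2, 2013 + 9 days = Jun 11, 2013.
Closing takes place: Jun 11, 2013 + 29 days = Jul 10, 2013.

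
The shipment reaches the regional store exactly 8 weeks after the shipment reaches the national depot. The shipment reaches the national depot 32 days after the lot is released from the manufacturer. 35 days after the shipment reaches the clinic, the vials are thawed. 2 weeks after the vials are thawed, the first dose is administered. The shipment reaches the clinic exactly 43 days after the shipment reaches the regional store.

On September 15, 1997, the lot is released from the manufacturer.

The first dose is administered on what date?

The lot is released from the manufacturer: Sep 15, 1997.
The shipment reaches the national depot: Sep 15, 1997 + 32 days = Oct 17, 1997.
The shipment reaches the regional store: Oct 17, 1997 + 8 weeks = Dec 12, 1997.
The shipment reaches the clinic: Dec 12, 1997 + 43 days = Jan 24, 1998.
The vials are thawed: Jan 24, 1998 + 35 days = Feb 28, 1998.
The first dose is administered: Feb 28, 1998 + 2 weeks = Mar 14, 1998.

March 14, 1998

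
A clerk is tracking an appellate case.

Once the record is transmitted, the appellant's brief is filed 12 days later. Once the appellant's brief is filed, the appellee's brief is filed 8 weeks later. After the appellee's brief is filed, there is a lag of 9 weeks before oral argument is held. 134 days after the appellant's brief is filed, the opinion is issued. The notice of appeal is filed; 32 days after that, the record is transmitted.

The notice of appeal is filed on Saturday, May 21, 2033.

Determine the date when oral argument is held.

Monday, October 31, 2033

The notice of appeal is filed: May 21, 2033.
The record is transmitted: May 21, 2033 + 32 days = Jun 22, 2033.
The appellant's brief is filed: Jun 22, 2033 + 12 days = Jul 4, 2033.
The appellee's brief is filed: Jul 4, 2033 + 8 weeks = Aug 29, 2033.
Oral argument is held: Aug 29, 2033 + 9 weeks = Oct 31, 2033.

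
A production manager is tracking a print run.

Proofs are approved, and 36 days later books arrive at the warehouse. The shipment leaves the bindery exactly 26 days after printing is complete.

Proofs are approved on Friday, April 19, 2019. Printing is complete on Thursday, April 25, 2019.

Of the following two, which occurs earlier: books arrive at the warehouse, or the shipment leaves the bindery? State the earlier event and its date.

Proofs are approved: Apr 19, 2019.
Books arrive at the warehouse: Apr 19, 2019 + 36 days = May 25, 2019.
Printing is complete: Apr 25, 2019.
The shipment leaves the bindery: Apr 25, 2019 + 26 days = May 21, 2019.
Comparing: books arrive at the warehouse on May 25, 2019 vs the shipment leaves the bindery on May 21, 2019. Earlier: the shipment leaves the bindery.

The shipment leaves the bindery — Tuesday, May 21, 2019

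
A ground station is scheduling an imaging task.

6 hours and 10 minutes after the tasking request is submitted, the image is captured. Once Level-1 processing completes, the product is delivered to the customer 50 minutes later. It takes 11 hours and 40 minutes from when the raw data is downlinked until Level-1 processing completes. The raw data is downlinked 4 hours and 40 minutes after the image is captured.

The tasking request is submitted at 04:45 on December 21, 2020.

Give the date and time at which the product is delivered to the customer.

04:05 on December 22, 2020

The tasking request is submitted: 04:45 Dec 21, 2020.
The image is captured: 04:45 Dec 21, 2020 + 6h10m = 10:55 Dec 21, 2020.
The raw data is downlinked: 10:55 Dec 21, 2020 + 4h40m = 15:35 Dec 21, 2020.
Level-1 processing completes: 15:35 Dec 21, 2020 + 11h40m = 03:15 Dec 22, 2020.
The product is delivered to the customer: 03:15 Dec 22, 2020 + 50m = 04:05 Dec 22, 2020.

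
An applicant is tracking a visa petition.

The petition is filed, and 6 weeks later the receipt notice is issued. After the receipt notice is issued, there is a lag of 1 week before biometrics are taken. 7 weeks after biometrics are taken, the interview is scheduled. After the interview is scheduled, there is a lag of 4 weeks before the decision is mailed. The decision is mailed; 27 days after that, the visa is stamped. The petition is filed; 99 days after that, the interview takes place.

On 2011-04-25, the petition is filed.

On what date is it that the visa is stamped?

2011-09-25

The petition is filed: Apr 25, 2011.
The receipt notice is issued: Apr 25, 2011 + 6 weeks = Jun 6, 2011.
Biometrics are taken: Jun 6, 2011 + 1 week = Jun 13, 2011.
The interview is scheduled: Jun 13, 2011 + 7 weeks = Aug 1, 2011.
The decision is mailed: Aug 1, 2011 + 4 weeks = Aug 29, 2011.
The visa is stamped: Aug 29, 2011 + 27 days = Sep 25, 2011.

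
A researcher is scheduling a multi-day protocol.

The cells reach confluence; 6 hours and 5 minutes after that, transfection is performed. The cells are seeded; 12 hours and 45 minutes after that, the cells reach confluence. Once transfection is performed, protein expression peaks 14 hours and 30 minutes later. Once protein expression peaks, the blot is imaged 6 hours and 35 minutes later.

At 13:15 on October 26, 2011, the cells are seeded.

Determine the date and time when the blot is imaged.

05:10 on October 28, 2011

The cells are seeded: 13:15 Oct 26, 2011.
The cells reach confluence: 13:15 Oct 26, 2011 + 12h45m = 02:00 Oct 27, 2011.
Transfection is performed: 02:00 Oct 27, 2011 + 6h05m = 08:05 Oct 27, 2011.
Protein expression peaks: 08:05 Oct 27, 2011 + 14h30m = 22:35 Oct 27, 2011.
The blot is imaged: 22:35 Oct 27, 2011 + 6h35m = 05:10 Oct 28, 2011.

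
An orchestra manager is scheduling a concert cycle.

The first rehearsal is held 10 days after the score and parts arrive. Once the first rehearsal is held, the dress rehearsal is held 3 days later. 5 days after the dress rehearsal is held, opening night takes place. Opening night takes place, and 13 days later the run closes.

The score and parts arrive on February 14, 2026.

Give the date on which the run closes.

The score and parts arrive: Feb 14, 2026.
The first rehearsal is held: Feb 14, 2026 + 10 days = Feb 24, 2026.
The dress rehearsal is held: Feb 24, 2026 + 3 days = Feb 27, 2026.
Opening night takes place: Feb 27, 2026 + 5 days = Mar 4, 2026.
The run closes: Mar 4, 2026 + 13 days = Mar 17, 2026.

March 17, 2026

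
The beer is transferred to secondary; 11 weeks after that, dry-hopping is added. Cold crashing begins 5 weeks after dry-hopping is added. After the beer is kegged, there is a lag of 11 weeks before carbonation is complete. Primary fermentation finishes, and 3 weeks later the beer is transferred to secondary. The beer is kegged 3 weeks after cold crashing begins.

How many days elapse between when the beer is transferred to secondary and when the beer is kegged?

133 days

Causal path: the beer is transferred to secondary → dry-hopping is added → cold crashing begins → the beer is kegged.
Total delay along the path: 11 + 5 + 3 weeks = 19 weeks = 133 days.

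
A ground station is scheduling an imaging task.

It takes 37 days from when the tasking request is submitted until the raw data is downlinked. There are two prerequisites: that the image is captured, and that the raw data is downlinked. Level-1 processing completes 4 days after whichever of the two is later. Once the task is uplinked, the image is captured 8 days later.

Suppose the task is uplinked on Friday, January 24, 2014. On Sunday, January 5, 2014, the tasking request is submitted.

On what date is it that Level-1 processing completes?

Saturday, February 15, 2014

The task is uplinked: Jan 24, 2014.
The image is captured: Jan 24, 2014 + 8 days = Feb 1, 2014.
The tasking request is submitted: Jan 5, 2014.
The raw data is downlinked: Jan 5, 2014 + 37 days = Feb 11, 2014.
Both prerequisites met — the image is captured (Feb 1, 2014), the raw data is downlinked (Feb 11, 2014); the later is Feb 11, 2014.
Level-1 processing completes: Feb 11, 2014 + 4 days = Feb 15, 2014.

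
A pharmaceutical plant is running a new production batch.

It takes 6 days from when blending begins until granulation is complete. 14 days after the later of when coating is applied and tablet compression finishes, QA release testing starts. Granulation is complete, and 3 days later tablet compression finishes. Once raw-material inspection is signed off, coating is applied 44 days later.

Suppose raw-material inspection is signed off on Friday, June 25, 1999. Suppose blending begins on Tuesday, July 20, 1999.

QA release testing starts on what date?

Sunday, August 22, 1999

Raw-material inspection is signed off: Jun 25, 1999.
Coating is applied: Jun 25, 1999 + 44 days = Aug 8, 1999.
Blending begins: Jul 20, 1999.
Granulation is complete: Jul 20, 1999 + 6 days = Jul 26, 1999.
Tablet compression finishes: Jul 26, 1999 + 3 days = Jul 29, 1999.
Both prerequisites met — coating is applied (Aug 8, 1999), tablet compression finishes (Jul 29, 1999); the later is Aug 8, 1999.
QA release testing starts: Aug 8, 1999 + 14 days = Aug 22, 1999.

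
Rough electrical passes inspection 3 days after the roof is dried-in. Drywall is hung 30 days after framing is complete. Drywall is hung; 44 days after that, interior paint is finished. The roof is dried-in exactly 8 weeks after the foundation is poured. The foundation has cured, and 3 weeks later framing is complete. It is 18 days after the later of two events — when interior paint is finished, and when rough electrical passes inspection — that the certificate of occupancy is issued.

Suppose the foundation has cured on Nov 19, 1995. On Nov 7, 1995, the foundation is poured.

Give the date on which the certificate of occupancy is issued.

The foundation has cured: Nov 19, 1995.
Framing is complete: Nov 19, 1995 + 3 weeks = Dec 10, 1995.
Drywall is hung: Dec 10, 1995 + 30 days = Jan 9, 1996.
Interior paint is finished: Jan 9, 1996 + 44 days = Feb 22, 1996.
The foundation is poured: Nov 7, 1995.
The roof is dried-in: Nov 7, 1995 + 8 weeks = Jan 2, 1996.
Rough electrical passes inspection: Jan 2, 1996 + 3 days = Jan 5, 1996.
Both prerequisites met — interior paint is finished (Feb 22, 1996), rough electrical passes inspection (Jan 5, 1996); the later is Feb 22, 1996.
The certificate of occupancy is issued: Feb 22, 1996 + 18 days = Mar 11, 1996.

Mar 11, 1996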